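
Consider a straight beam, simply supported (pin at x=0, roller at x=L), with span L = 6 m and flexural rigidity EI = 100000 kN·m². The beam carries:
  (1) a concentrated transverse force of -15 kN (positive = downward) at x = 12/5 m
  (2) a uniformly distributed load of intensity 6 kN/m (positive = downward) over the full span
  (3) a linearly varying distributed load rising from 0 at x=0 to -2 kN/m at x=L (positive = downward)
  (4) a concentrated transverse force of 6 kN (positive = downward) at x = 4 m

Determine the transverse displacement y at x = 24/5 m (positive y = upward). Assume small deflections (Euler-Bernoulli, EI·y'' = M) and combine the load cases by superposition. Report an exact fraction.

Load 1 — point force P=-15 kN at a=12/5 m (b=L-a=18/5):
  y_1 = -Pa(L-x)(2Lx-a²-x²)/(6LEI)  [x>a] = -(-15)·(12/5)·(6-(24/5))·(2·6·(24/5)-(12/5)²-(24/5)²)/(6·6·100000) = 27/78125 m
Load 2 — uniform load w=6 kN/m over full span:
  y_2 = -wx(L³-2Lx²+x³)/(24EI) = -6·(24/5)·(6³-2·6·(24/5)²+(24/5)³)/(24·100000) = -2349/3906250 m
Load 3 — triangular load w₀=-2 kN/m (0→w₀ over full span):
  y_3 = -w₀x(7L⁴-10L²x²+3x⁴)/(360LEI) = -(-2)·(24/5)·(7·6⁴-10·6²·(24/5)²+3·(24/5)⁴)/(360·6·100000) = 10287/97656250 m
Load 4 — point force P=6 kN at a=4 m (b=L-a=2):
  y_4 = -Pa(L-x)(2Lx-a²-x²)/(6LEI)  [x>a] = -6·4·(6-(24/5))·(2·6·(24/5)-4²-(24/5)²)/(6·6·100000) = -58/390625 m
Superposition: y = Σ y_i = -14594/48828125 m ≈ -0.000299 m

y(24/5) = -14594/48828125 m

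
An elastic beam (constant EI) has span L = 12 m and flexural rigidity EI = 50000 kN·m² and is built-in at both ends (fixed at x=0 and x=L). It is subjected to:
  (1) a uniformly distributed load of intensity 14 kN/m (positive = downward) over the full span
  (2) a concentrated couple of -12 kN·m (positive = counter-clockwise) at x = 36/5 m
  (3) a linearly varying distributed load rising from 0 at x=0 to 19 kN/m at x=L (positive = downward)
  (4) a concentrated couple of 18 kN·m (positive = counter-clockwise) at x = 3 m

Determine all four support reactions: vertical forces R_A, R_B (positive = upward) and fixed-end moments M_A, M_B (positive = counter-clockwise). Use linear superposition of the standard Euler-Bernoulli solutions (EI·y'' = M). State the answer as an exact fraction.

Load 1 — uniform load w=14 kN/m over full span:
  R_A = wL/2 = 14·12/2 = 84 kN
  M_A = wL²/12 = 14·12²/12 = 168 kN·m
  R_B = wL/2 = 14·12/2 = 84 kN
  M_B = -wL²/12 = -14·12²/12 = -168 kN·m
Load 2 — applied couple M₀=-12 kN·m at a=36/5 m (b=L-a=24/5):
  R_A = 6M₀ab/L³ = 6·(-12)·(36/5)·(24/5)/12³ = -36/25 kN
  M_A = M₀b(2a-b)/L² = (-12)·(24/5)·(2·(36/5)-(24/5))/12² = -96/25 kN·m
  R_B = -6M₀ab/L³ = -6·(-12)·(36/5)·(24/5)/12³ = 36/25 kN
  M_B = M₀a(2b-a)/L² = (-12)·(36/5)·(2·(24/5)-(36/5))/12² = -36/25 kN·m
Load 3 — triangular load w₀=19 kN/m (0→w₀ over full span):
  R_A = 3w₀L/20 = 3·19·12/20 = 171/5 kN
  M_A = w₀L²/30 = 19·12²/30 = 456/5 kN·m
  R_B = 7w₀L/20 = 7·19·12/20 = 399/5 kN
  M_B = -w₀L²/20 = -19·12²/20 = -684/5 kN·m
Load 4 — applied couple M₀=18 kN·m at a=3 m (b=L-a=9):
  R_A = 6M₀ab/L³ = 6·18·3·9/12³ = 27/16 kN
  M_A = M₀b(2a-b)/L² = 18·9·(2·3-9)/12² = -27/8 kN·m
  R_B = -6M₀ab/L³ = -6·18·3·9/12³ = -27/16 kN
  M_B = M₀a(2b-a)/L² = 18·3·(2·9-3)/12² = 45/8 kN·m
Superposition: R_A = 47379/400 kN, M_A = 50397/200 kN·m, R_B = 65421/400 kN, M_B = -60123/200 kN·m

R_A = 47379/400 kN, M_A = 50397/200 kN·m, R_B = 65421/400 kN, M_B = -60123/200 kN·m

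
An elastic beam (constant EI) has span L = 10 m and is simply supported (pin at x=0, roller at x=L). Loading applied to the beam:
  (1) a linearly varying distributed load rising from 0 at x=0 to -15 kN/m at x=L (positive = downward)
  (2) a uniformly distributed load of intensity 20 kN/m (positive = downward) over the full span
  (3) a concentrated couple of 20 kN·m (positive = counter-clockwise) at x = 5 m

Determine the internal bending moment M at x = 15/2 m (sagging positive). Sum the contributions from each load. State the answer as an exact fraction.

M(15/2) = 3215/32 kN·m

Load 1 — triangular load w₀=-15 kN/m (0→w₀ over full span):
  M_1 = w₀Lx/6 - w₀x³/(6L) = (-15)·10·(15/2)/6 - (-15)·(15/2)³/(6·10) = -2625/32 kN·m
Load 2 — uniform load w=20 kN/m over full span:
  M_2 = wx(L-x)/2 = 20·(15/2)·(10-(15/2))/2 = 375/2 kN·m
Load 3 — applied couple M₀=20 kN·m at a=5 m (b=L-a=5):
  M_3 = M₀x/L - M₀  [x>a] = 20·(15/2)/10 - 20 = -5 kN·m
Superposition: M = Σ M_i = 3215/32 kN·m ≈ 100.468750 kN·m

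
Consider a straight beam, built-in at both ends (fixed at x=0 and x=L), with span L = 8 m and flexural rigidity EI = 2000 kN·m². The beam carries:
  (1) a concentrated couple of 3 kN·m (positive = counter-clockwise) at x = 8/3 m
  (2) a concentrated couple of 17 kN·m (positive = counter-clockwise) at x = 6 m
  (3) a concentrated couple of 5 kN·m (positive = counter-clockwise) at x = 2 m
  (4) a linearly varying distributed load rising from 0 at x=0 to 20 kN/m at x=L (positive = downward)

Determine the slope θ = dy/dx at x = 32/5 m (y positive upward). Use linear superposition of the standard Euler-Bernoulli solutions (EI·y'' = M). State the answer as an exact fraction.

Load 1 — applied couple M₀=3 kN·m at a=8/3 m (b=L-a=16/3):
  θ_1 = (R_Ax²/2 - M_Ax - M₀(x-a))/EI  [x>a] with R_A=1/2, M_A=0 = ((1/2)·(32/5)²/2 - 0·(32/5) - 3·((32/5)-(8/3)))/2000 = -3/6250 rad
Load 2 — applied couple M₀=17 kN·m at a=6 m (b=L-a=2):
  θ_2 = (R_Ax²/2 - M_Ax - M₀(x-a))/EI  [x>a] with R_A=153/64, M_A=85/16 = ((153/64)·(32/5)²/2 - (85/16)·(32/5) - 17·((32/5)-6))/2000 = 51/12500 rad
Load 3 — applied couple M₀=5 kN·m at a=2 m (b=L-a=6):
  θ_3 = (R_Ax²/2 - M_Ax - M₀(x-a))/EI  [x>a] with R_A=45/64, M_A=-15/16 = ((45/64)·(32/5)²/2 - (-15/16)·(32/5) - 5·((32/5)-2))/2000 = -1/1250 rad
Load 4 — triangular load w₀=20 kN/m (0→w₀ over full span):
  θ_4 = -w₀(2x(L-x)(L-2x)(x+2L)+x²(L-x)²)/(120LEI) = -20·(2·(32/5)·(8-(32/5))·(8-2·(32/5))·((32/5)+2·8)+(32/5)²·(8-(32/5))²)/(120·8·2000) = 1024/46875 rad
Superposition: θ = Σ θ_i = 4621/187500 rad ≈ 0.024645 rad

θ(32/5) = 4621/187500 rad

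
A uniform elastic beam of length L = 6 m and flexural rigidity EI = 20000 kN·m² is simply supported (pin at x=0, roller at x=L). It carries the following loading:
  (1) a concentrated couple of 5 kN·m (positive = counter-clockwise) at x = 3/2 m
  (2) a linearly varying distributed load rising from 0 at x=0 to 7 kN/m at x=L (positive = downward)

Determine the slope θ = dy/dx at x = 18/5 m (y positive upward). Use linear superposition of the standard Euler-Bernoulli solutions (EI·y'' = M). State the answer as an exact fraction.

θ(18/5) = 61327/200000000 rad

Load 1 — applied couple M₀=5 kN·m at a=3/2 m (b=L-a=9/2):
  θ_1 = (M₀x²/(2L)-M₀(x-a)+C₁)/EI  [x>a] with C₁=M₀(3b²-L²)/(6L)=55/16 = (5·(18/5)²/(2·6)-5·((18/5)-(3/2))+(55/16))/20000 = -133/1600000 rad
Load 2 — triangular load w₀=7 kN/m (0→w₀ over full span):
  θ_2 = -w₀(7L⁴-30L²x²+15x⁴)/(360LEI) = -7·(7·6⁴-30·6²·(18/5)²+15·(18/5)⁴)/(360·6·20000) = 609/1562500 rad
Superposition: θ = Σ θ_i = 61327/200000000 rad ≈ 0.000307 rad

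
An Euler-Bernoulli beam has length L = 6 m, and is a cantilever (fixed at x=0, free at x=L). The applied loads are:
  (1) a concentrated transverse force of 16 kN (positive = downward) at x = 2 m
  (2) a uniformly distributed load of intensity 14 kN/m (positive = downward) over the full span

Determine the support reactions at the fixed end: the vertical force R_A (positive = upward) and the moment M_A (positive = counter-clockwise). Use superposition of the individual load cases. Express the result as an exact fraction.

Load 1 — point force P=16 kN at a=2 m (b=L-a=4):
  R_A = P = 16 kN
  M_A = Pa = 16·2 = 32 kN·m
Load 2 — uniform load w=14 kN/m over full span:
  R_A = wL = 14·6 = 84 kN
  M_A = wL²/2 = 14·6²/2 = 252 kN·m
Superposition: R_A = 100 kN, M_A = 284 kN·m

R_A = 100 kN, M_A = 284 kN·m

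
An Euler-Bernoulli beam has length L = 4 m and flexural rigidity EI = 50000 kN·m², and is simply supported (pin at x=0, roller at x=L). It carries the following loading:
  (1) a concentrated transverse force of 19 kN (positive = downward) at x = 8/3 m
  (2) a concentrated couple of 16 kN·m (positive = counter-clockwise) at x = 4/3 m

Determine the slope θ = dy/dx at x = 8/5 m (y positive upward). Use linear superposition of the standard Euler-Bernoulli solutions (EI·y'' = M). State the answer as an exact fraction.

Load 1 — point force P=19 kN at a=8/3 m (b=L-a=4/3):
  θ_1 = -Pb(L²-b²-3x²)/(6LEI)  [x≤a] = -19·(4/3)·(4²-(4/3)²-3·(8/5)²)/(6·4·50000) = -874/6328125 rad
Load 2 — applied couple M₀=16 kN·m at a=4/3 m (b=L-a=8/3):
  θ_2 = (M₀x²/(2L)-M₀(x-a)+C₁)/EI  [x>a] with C₁=M₀(3b²-L²)/(6L)=32/9 = (16·(8/5)²/(2·4)-16·((8/5)-(4/3))+(32/9))/50000 = 62/703125 rad
Superposition: θ = Σ θ_i = -316/6328125 rad ≈ -0.000050 rad

θ(8/5) = -316/6328125 rad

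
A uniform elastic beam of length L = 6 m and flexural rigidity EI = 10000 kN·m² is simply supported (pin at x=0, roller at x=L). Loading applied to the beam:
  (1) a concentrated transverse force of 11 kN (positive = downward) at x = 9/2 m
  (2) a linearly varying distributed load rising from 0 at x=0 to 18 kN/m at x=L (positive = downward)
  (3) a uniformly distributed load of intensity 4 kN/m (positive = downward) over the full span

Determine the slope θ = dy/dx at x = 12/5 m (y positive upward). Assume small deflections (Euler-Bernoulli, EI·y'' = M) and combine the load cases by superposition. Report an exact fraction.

θ(12/5) = -922239/200000000 rad

Load 1 — point force P=11 kN at a=9/2 m (b=L-a=3/2):
  θ_1 = -Pb(L²-b²-3x²)/(6LEI)  [x≤a] = -11·(3/2)·(6²-(3/2)²-3·(12/5)²)/(6·6·10000) = -6039/8000000 rad
Load 2 — triangular load w₀=18 kN/m (0→w₀ over full span):
  θ_2 = -w₀(7L⁴-30L²x²+15x⁴)/(360LEI) = -18·(7·6⁴-30·6²·(12/5)²+15·(12/5)⁴)/(360·6·10000) = -8721/3125000 rad
Load 3 — uniform load w=4 kN/m over full span:
  θ_3 = -w(L³-6Lx²+4x³)/(24EI) = -4·(6³-6·6·(12/5)²+4·(12/5)³)/(24·10000) = -333/312500 rad
Superposition: θ = Σ θ_i = -922239/200000000 rad ≈ -0.004611 rad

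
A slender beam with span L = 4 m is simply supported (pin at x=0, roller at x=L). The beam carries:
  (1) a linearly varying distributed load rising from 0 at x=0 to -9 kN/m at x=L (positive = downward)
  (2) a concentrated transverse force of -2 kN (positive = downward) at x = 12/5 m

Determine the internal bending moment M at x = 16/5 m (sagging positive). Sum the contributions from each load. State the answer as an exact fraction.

M(16/5) = -984/125 kN·m

Load 1 — triangular load w₀=-9 kN/m (0→w₀ over full span):
  M_1 = w₀Lx/6 - w₀x³/(6L) = (-9)·4·(16/5)/6 - (-9)·(16/5)³/(6·4) = -864/125 kN·m
Load 2 — point force P=-2 kN at a=12/5 m (b=L-a=8/5):
  M_2 = Pa(L-x)/L  [x>a] = (-2)·(12/5)·(4-(16/5))/4 = -24/25 kN·m
Superposition: M = Σ M_i = -984/125 kN·m ≈ -7.872000 kN·m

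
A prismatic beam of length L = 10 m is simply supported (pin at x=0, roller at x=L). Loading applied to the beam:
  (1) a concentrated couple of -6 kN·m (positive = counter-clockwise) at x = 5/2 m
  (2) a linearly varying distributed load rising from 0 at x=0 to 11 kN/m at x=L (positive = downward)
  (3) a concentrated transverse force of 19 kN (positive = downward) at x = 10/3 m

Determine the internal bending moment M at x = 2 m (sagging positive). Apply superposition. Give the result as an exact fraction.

M(2) = 178/3 kN·m

Load 1 — applied couple M₀=-6 kN·m at a=5/2 m (b=L-a=15/2):
  M_1 = M₀x/L  [x≤a] = (-6)·2/10 = -6/5 kN·m
Load 2 — triangular load w₀=11 kN/m (0→w₀ over full span):
  M_2 = w₀Lx/6 - w₀x³/(6L) = 11·10·2/6 - 11·2³/(6·10) = 176/5 kN·m
Load 3 — point force P=19 kN at a=10/3 m (b=L-a=20/3):
  M_3 = Pbx/L  [x≤a] = 19·(20/3)·2/10 = 76/3 kN·m
Superposition: M = Σ M_i = 178/3 kN·m ≈ 59.333333 kN·m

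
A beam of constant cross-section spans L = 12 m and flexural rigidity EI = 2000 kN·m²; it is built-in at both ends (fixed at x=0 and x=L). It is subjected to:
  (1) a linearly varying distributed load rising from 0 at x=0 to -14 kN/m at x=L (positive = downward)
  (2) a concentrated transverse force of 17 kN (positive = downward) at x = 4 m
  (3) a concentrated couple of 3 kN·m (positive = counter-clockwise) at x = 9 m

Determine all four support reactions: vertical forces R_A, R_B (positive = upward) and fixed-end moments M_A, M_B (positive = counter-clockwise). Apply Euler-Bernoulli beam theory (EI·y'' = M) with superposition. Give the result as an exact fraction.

Load 1 — triangular load w₀=-14 kN/m (0→w₀ over full span):
  R_A = 3w₀L/20 = 3·(-14)·12/20 = -126/5 kN
  M_A = w₀L²/30 = (-14)·12²/30 = -336/5 kN·m
  R_B = 7w₀L/20 = 7·(-14)·12/20 = -294/5 kN
  M_B = -w₀L²/20 = -(-14)·12²/20 = 504/5 kN·m
Load 2 — point force P=17 kN at a=4 m (b=L-a=8):
  R_A = Pb²(3a+b)/L³ = 17·8²·(3·4+8)/12³ = 340/27 kN
  M_A = Pab²/L² = 17·4·8²/12² = 272/9 kN·m
  R_B = Pa²(a+3b)/L³ = 17·4²·(4+3·8)/12³ = 119/27 kN
  M_B = -Pa²b/L² = -17·4²·8/12² = -136/9 kN·m
Load 3 — applied couple M₀=3 kN·m at a=9 m (b=L-a=3):
  R_A = 6M₀ab/L³ = 6·3·9·3/12³ = 9/32 kN
  M_A = M₀b(2a-b)/L² = 3·3·(2·9-3)/12² = 15/16 kN·m
  R_B = -6M₀ab/L³ = -6·3·9·3/12³ = -9/32 kN
  M_B = M₀a(2b-a)/L² = 3·9·(2·3-9)/12² = -9/16 kN·m
Superposition: R_A = -53249/4320 kN, M_A = -25949/720 kN·m, R_B = -236191/4320 kN, M_B = 61291/720 kN·m

R_A = -53249/4320 kN, M_A = -25949/720 kN·m, R_B = -236191/4320 kN, M_B = 61291/720 kN·m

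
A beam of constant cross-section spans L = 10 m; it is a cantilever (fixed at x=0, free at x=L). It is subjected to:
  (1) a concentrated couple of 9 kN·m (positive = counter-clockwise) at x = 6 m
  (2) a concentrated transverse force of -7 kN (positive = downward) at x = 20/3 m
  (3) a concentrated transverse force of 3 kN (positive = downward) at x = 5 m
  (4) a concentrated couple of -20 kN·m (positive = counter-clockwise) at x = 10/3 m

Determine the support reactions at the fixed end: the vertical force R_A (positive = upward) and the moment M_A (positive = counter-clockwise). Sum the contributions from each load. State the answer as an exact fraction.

R_A = -4 kN, M_A = -62/3 kN·m

Load 1 — applied couple M₀=9 kN·m at a=6 m (b=L-a=4):
  R_A = 0 kN
  M_A = -M₀ = -9 kN·m
Load 2 — point force P=-7 kN at a=20/3 m (b=L-a=10/3):
  R_A = P = (-7) = -7 kN
  M_A = Pa = (-7)·(20/3) = -140/3 kN·m
Load 3 — point force P=3 kN at a=5 m (b=L-a=5):
  R_A = P = 3 kN
  M_A = Pa = 3·5 = 15 kN·m
Load 4 — applied couple M₀=-20 kN·m at a=10/3 m (b=L-a=20/3):
  R_A = 0 kN
  M_A = -M₀ = -(-20) = 20 kN·m
Superposition: R_A = -4 kN, M_A = -62/3 kN·m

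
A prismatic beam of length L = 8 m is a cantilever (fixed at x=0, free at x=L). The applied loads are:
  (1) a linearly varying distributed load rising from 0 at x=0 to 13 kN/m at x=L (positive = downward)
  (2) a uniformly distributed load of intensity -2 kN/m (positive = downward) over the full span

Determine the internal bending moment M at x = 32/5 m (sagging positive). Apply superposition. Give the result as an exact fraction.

M(32/5) = -4864/375 kN·m

Load 1 — triangular load w₀=13 kN/m (0→w₀ over full span):
  M_1 = w₀Lx/2 - w₀L²/3 - w₀x³/(6L) = 13·8·(32/5)/2 - 13·8²/3 - 13·(32/5)³/(6·8) = -5824/375 kN·m
Load 2 — uniform load w=-2 kN/m over full span:
  M_2 = -w(L-x)²/2 = -(-2)·(8-(32/5))²/2 = 64/25 kN·m
Superposition: M = Σ M_i = -4864/375 kN·m ≈ -12.970667 kN·m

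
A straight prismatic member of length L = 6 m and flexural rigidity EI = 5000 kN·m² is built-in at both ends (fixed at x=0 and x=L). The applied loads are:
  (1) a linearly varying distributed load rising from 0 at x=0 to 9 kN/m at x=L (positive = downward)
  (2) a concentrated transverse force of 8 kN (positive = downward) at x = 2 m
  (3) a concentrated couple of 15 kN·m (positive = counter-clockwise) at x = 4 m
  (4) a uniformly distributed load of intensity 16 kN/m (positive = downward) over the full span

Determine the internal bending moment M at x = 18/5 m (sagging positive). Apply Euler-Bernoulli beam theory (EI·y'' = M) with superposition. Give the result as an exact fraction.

M(18/5) = 40768/1125 kN·m

Load 1 — triangular load w₀=9 kN/m (0→w₀ over full span):
  M_1 = 3w₀Lx/20 - w₀L²/30 - w₀x³/(6L) = 3·9·6·(18/5)/20 - 9·6²/30 - 9·(18/5)³/(6·6) = 837/125 kN·m
Load 2 — point force P=8 kN at a=2 m (b=L-a=4):
  M_2 = Pa²(a+3b)(L-x)/L³ - Pa²b/L²  [x>a] = 8·2²·(2+3·4)·(6-(18/5))/6³ - 8·2²·4/6² = 64/45 kN·m
Load 3 — applied couple M₀=15 kN·m at a=4 m (b=L-a=2):
  M_3 = R_Ax - M_A  [x≤a] with R_A=10/3, M_A=5 = (10/3)·(18/5) - 5 = 7 kN·m
Load 4 — uniform load w=16 kN/m over full span:
  M_4 = wLx/2 - wL²/12 - wx²/2 = 16·6·(18/5)/2 - 16·6²/12 - 16·(18/5)²/2 = 528/25 kN·m
Superposition: M = Σ M_i = 40768/1125 kN·m ≈ 36.238222 kN·m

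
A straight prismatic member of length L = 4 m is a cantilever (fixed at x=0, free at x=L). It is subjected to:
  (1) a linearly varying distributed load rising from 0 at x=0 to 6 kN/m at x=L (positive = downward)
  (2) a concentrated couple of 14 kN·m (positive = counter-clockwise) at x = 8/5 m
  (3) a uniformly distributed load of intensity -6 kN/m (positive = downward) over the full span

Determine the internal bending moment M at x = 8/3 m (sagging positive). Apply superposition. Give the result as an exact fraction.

Load 1 — triangular load w₀=6 kN/m (0→w₀ over full span):
  M_1 = w₀Lx/2 - w₀L²/3 - w₀x³/(6L) = 6·4·(8/3)/2 - 6·4²/3 - 6·(8/3)³/(6·4) = -128/27 kN·m
Load 2 — applied couple M₀=14 kN·m at a=8/5 m (b=L-a=12/5):
  M_2 = 0  [x>a] = 0 kN·m
Load 3 — uniform load w=-6 kN/m over full span:
  M_3 = -w(L-x)²/2 = -(-6)·(4-(8/3))²/2 = 16/3 kN·m
Superposition: M = Σ M_i = 16/27 kN·m ≈ 0.592593 kN·m

M(8/3) = 16/27 kN·m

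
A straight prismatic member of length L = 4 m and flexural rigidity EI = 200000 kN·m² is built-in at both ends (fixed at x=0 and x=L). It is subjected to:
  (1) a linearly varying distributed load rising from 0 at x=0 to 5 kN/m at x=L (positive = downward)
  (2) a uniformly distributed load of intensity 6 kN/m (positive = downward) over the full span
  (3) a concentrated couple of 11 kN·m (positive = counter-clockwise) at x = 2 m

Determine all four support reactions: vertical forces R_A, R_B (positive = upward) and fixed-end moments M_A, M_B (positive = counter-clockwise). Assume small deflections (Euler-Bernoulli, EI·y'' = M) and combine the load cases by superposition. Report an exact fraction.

R_A = 153/8 kN, M_A = 161/12 kN·m, R_B = 119/8 kN, M_B = -37/4 kN·m

Load 1 — triangular load w₀=5 kN/m (0→w₀ over full span):
  R_A = 3w₀L/20 = 3·5·4/20 = 3 kN
  M_A = w₀L²/30 = 5·4²/30 = 8/3 kN·m
  R_B = 7w₀L/20 = 7·5·4/20 = 7 kN
  M_B = -w₀L²/20 = -5·4²/20 = -4 kN·m
Load 2 — uniform load w=6 kN/m over full span:
  R_A = wL/2 = 6·4/2 = 12 kN
  M_A = wL²/12 = 6·4²/12 = 8 kN·m
  R_B = wL/2 = 6·4/2 = 12 kN
  M_B = -wL²/12 = -6·4²/12 = -8 kN·m
Load 3 — applied couple M₀=11 kN·m at a=2 m (b=L-a=2):
  R_A = 6M₀ab/L³ = 6·11·2·2/4³ = 33/8 kN
  M_A = M₀b(2a-b)/L² = 11·2·(2·2-2)/4² = 11/4 kN·m
  R_B = -6M₀ab/L³ = -6·11·2·2/4³ = -33/8 kN
  M_B = M₀a(2b-a)/L² = 11·2·(2·2-2)/4² = 11/4 kN·m
Superposition: R_A = 153/8 kN, M_A = 161/12 kN·m, R_B = 119/8 kN, M_B = -37/4 kN·m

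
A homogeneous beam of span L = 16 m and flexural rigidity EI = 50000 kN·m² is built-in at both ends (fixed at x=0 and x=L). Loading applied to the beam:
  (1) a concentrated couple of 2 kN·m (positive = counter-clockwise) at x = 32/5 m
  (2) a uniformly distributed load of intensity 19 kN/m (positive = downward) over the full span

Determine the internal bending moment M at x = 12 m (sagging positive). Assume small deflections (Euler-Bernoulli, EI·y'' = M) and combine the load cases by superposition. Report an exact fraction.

Load 1 — applied couple M₀=2 kN·m at a=32/5 m (b=L-a=48/5):
  M_1 = R_Ax - M_A - M₀  [x>a] with R_A=9/50, M_A=6/25 = (9/50)·12 - (6/25) - 2 = -2/25 kN·m
Load 2 — uniform load w=19 kN/m over full span:
  M_2 = wLx/2 - wL²/12 - wx²/2 = 19·16·12/2 - 19·16²/12 - 19·12²/2 = 152/3 kN·m
Superposition: M = Σ M_i = 3794/75 kN·m ≈ 50.586667 kN·m

M(12) = 3794/75 kN·m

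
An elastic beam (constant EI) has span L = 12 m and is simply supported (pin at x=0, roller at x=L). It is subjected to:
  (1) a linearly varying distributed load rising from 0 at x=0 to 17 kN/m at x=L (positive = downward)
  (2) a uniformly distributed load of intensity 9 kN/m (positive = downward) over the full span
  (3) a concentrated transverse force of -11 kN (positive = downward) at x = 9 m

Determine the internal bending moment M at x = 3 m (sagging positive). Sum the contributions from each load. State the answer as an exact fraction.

Load 1 — triangular load w₀=17 kN/m (0→w₀ over full span):
  M_1 = w₀Lx/6 - w₀x³/(6L) = 17·12·3/6 - 17·3³/(6·12) = 765/8 kN·m
Load 2 — uniform load w=9 kN/m over full span:
  M_2 = wx(L-x)/2 = 9·3·(12-3)/2 = 243/2 kN·m
Load 3 — point force P=-11 kN at a=9 m (b=L-a=3):
  M_3 = Pbx/L  [x≤a] = (-11)·3·3/12 = -33/4 kN·m
Superposition: M = Σ M_i = 1671/8 kN·m ≈ 208.875000 kN·m

M(3) = 1671/8 kN·m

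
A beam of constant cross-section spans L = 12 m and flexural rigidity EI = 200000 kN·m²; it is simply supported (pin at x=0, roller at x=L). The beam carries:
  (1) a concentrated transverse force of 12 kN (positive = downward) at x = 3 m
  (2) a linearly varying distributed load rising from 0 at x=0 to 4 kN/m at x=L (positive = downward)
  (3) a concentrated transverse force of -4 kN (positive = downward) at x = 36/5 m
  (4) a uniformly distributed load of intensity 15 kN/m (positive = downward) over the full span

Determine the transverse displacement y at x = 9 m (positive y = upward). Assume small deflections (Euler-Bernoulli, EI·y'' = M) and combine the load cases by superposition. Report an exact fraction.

Load 1 — point force P=12 kN at a=3 m (b=L-a=9):
  y_1 = -Pa(L-x)(2Lx-a²-x²)/(6LEI)  [x>a] = -12·3·(12-9)·(2·12·9-3²-9²)/(6·12·200000) = -189/200000 m
Load 2 — triangular load w₀=4 kN/m (0→w₀ over full span):
  y_2 = -w₀x(7L⁴-10L²x²+3x⁴)/(360LEI) = -4·9·(7·12⁴-10·12²·9²+3·9⁴)/(360·12·200000) = -3213/1600000 m
Load 3 — point force P=-4 kN at a=36/5 m (b=L-a=24/5):
  y_3 = -Pa(L-x)(2Lx-a²-x²)/(6LEI)  [x>a] = -(-4)·(36/5)·(12-9)·(2·12·9-(36/5)²-9²)/(6·12·200000) = 6237/12500000 m
Load 4 — uniform load w=15 kN/m over full span:
  y_4 = -wx(L³-2Lx²+x³)/(24EI) = -15·9·(12³-2·12·9²+9³)/(24·200000) = -4617/320000 m
Superposition: y = Σ y_i = -1688229/100000000 m ≈ -0.016882 m

y(9) = -1688229/100000000 m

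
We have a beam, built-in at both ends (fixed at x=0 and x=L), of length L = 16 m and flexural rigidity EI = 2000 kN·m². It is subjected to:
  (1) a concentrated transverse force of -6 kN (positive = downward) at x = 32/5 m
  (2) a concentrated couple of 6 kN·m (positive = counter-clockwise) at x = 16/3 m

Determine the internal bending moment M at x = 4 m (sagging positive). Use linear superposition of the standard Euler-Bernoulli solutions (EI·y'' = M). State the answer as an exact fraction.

Load 1 — point force P=-6 kN at a=32/5 m (b=L-a=48/5):
  M_1 = Pb²(3a+b)x/L³ - Pab²/L²  [x≤a] = (-6)·(48/5)²·(3·(32/5)+(48/5))·4/16³ - (-6)·(32/5)·(48/5)²/16² = -216/125 kN·m
Load 2 — applied couple M₀=6 kN·m at a=16/3 m (b=L-a=32/3):
  M_2 = R_Ax - M_A  [x≤a] with R_A=1/2, M_A=0 = (1/2)·4 - 0 = 2 kN·m
Superposition: M = Σ M_i = 34/125 kN·m ≈ 0.272000 kN·m

M(4) = 34/125 kN·m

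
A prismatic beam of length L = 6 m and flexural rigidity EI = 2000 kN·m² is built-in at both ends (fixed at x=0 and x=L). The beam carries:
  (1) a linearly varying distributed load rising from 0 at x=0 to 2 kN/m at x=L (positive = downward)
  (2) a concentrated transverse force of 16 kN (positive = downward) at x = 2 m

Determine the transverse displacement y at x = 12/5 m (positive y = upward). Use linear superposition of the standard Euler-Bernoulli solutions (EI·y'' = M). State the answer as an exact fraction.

Load 1 — triangular load w₀=2 kN/m (0→w₀ over full span):
  y_1 = -w₀x²(L-x)²(x+2L)/(120LEI) = -2·(12/5)²·(6-(12/5))²·((12/5)+2·6)/(120·6·2000) = -2916/1953125 m
Load 2 — point force P=16 kN at a=2 m (b=L-a=4):
  y_2 = -Pa²(L-x)²(3bL-(3b+a)(L-x))/(6L³EI)  [x>a] = -16·2²·(6-(12/5))²·(3·4·6-(3·4+2)·(6-(12/5)))/(6·6³·2000) = -108/15625 m
Superposition: y = Σ y_i = -16416/1953125 m ≈ -0.008405 m

y(12/5) = -16416/1953125 m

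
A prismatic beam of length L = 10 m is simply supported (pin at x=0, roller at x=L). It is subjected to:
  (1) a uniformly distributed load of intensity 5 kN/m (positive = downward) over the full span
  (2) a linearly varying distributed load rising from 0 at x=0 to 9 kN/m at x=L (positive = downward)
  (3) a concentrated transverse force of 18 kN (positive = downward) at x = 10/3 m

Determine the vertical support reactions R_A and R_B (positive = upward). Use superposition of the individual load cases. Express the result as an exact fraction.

Load 1 — uniform load w=5 kN/m over full span:
  R_A = wL/2 = 5·10/2 = 25 kN
  R_B = wL/2 = 5·10/2 = 25 kN
Load 2 — triangular load w₀=9 kN/m (0→w₀ over full span):
  R_A = w₀L/6 = 9·10/6 = 15 kN
  R_B = w₀L/3 = 9·10/3 = 30 kN
Load 3 — point force P=18 kN at a=10/3 m (b=L-a=20/3):
  R_A = Pb/L = 18·(20/3)/10 = 12 kN
  R_B = Pa/L = 18·(10/3)/10 = 6 kN
Superposition: R_A = 52 kN, R_B = 61 kN

R_A = 52 kN, R_B = 61 kN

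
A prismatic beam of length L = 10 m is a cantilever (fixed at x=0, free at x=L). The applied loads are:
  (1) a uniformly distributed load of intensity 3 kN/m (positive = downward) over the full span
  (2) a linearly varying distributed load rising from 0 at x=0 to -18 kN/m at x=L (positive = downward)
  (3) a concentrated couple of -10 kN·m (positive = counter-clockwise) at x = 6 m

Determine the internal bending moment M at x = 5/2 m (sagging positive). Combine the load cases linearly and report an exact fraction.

Load 1 — uniform load w=3 kN/m over full span:
  M_1 = -w(L-x)²/2 = -3·(10-(5/2))²/2 = -675/8 kN·m
Load 2 — triangular load w₀=-18 kN/m (0→w₀ over full span):
  M_2 = w₀Lx/2 - w₀L²/3 - w₀x³/(6L) = (-18)·10·(5/2)/2 - (-18)·10²/3 - (-18)·(5/2)³/(6·10) = 6075/16 kN·m
Load 3 — applied couple M₀=-10 kN·m at a=6 m (b=L-a=4):
  M_3 = M₀  [x≤a] = (-10) = -10 kN·m
Superposition: M = Σ M_i = 4565/16 kN·m ≈ 285.312500 kN·m

M(5/2) = 4565/16 kN·m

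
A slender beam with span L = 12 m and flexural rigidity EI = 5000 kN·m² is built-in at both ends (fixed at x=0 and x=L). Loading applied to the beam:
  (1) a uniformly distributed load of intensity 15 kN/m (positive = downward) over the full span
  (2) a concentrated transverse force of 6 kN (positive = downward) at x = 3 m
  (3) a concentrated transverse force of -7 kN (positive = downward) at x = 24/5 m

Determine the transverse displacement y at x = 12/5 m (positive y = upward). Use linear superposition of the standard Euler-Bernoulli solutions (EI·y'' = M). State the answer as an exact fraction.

Load 1 — uniform load w=15 kN/m over full span:
  y_1 = -wx²(L-x)²/(24EI) = -15·(12/5)²·(12-(12/5))²/(24·5000) = -5184/78125 m
Load 2 — point force P=6 kN at a=3 m (b=L-a=9):
  y_2 = -Pb²x²(3aL-(3a+b)x)/(6L³EI)  [x≤a] = -6·9²·(12/5)²·(3·3·12-(3·3+9)·(12/5))/(6·12³·5000) = -2187/625000 m
Load 3 — point force P=-7 kN at a=24/5 m (b=L-a=36/5):
  y_3 = -Pb²x²(3aL-(3a+b)x)/(6L³EI)  [x≤a] = -(-7)·(36/5)²·(12/5)²·(3·(24/5)·12-(3·(24/5)+(36/5))·(12/5))/(6·12³·5000) = 47628/9765625 m
Superposition: y = Σ y_i = -5076351/78125000 m ≈ -0.064977 m

y(12/5) = -5076351/78125000 m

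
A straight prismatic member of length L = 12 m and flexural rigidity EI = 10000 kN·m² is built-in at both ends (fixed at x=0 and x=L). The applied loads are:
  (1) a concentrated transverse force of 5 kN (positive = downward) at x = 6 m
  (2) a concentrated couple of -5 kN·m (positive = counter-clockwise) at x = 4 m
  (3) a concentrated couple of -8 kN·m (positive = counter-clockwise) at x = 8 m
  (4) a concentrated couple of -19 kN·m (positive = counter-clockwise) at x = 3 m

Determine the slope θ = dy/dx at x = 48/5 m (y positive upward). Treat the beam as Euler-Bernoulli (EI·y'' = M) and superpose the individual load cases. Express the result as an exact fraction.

θ(48/5) = 247/125000 rad

Load 1 — point force P=5 kN at a=6 m (b=L-a=6):
  θ_1 = Pa²(L-x)(2bL-(3b+a)(L-x))/(2L³EI)  [x>a] = 5·6²·(12-(48/5))·(2·6·12-(3·6+6)·(12-(48/5)))/(2·12³·10000) = 27/25000 rad
Load 2 — applied couple M₀=-5 kN·m at a=4 m (b=L-a=8):
  θ_2 = (R_Ax²/2 - M_Ax - M₀(x-a))/EI  [x>a] with R_A=-5/9, M_A=0 = ((-5/9)·(48/5)²/2 - 0·(48/5) - (-5)·((48/5)-4))/10000 = 3/12500 rad
Load 3 — applied couple M₀=-8 kN·m at a=8 m (b=L-a=4):
  θ_3 = (R_Ax²/2 - M_Ax - M₀(x-a))/EI  [x>a] with R_A=-8/9, M_A=-8/3 = ((-8/9)·(48/5)²/2 - (-8/3)·(48/5) - (-8)·((48/5)-8))/10000 = -4/15625 rad
Load 4 — applied couple M₀=-19 kN·m at a=3 m (b=L-a=9):
  θ_4 = (R_Ax²/2 - M_Ax - M₀(x-a))/EI  [x>a] with R_A=-57/32, M_A=57/16 = ((-57/32)·(48/5)²/2 - (57/16)·(48/5) - (-19)·((48/5)-3))/10000 = 57/62500 rad
Superposition: θ = Σ θ_i = 247/125000 rad ≈ 0.001976 rad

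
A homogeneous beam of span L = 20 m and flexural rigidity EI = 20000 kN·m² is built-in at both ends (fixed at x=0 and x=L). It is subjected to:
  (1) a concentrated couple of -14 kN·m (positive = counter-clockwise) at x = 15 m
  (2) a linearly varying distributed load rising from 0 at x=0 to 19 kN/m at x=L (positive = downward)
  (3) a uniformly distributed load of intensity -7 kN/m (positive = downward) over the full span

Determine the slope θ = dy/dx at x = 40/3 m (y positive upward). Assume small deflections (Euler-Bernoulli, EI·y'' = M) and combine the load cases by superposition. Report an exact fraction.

Load 1 — applied couple M₀=-14 kN·m at a=15 m (b=L-a=5):
  θ_1 = (R_Ax²/2 - M_Ax)/EI  [x≤a] with R_A=-63/80, M_A=-35/8 = ((-63/80)·(40/3)²/2 - (-35/8)·(40/3))/20000 = -7/12000 rad
Load 2 — triangular load w₀=19 kN/m (0→w₀ over full span):
  θ_2 = -w₀(2x(L-x)(L-2x)(x+2L)+x²(L-x)²)/(120LEI) = -19·(2·(40/3)·(20-(40/3))·(20-2·(40/3))·((40/3)+2·20)+(40/3)²·(20-(40/3))²)/(120·20·20000) = 133/6075 rad
Load 3 — uniform load w=-7 kN/m over full span:
  θ_3 = -wx(L-x)(L-2x)/(12EI) = -(-7)·(40/3)·(20-(40/3))·(20-2·(40/3))/(12·20000) = -7/405 rad
Superposition: θ = Σ θ_i = 3913/972000 rad ≈ 0.004026 rad

θ(40/3) = 3913/972000 rad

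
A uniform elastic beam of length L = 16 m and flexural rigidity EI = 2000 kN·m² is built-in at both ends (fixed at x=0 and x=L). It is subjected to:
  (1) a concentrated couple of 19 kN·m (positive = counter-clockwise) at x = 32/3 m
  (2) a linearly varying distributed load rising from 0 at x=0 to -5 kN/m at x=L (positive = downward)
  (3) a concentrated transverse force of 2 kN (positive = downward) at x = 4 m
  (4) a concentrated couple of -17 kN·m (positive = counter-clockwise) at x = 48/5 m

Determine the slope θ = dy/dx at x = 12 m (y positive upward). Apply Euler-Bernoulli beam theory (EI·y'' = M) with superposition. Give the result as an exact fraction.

θ(12) = -10487/300000 rad

Load 1 — applied couple M₀=19 kN·m at a=32/3 m (b=L-a=16/3):
  θ_1 = (R_Ax²/2 - M_Ax - M₀(x-a))/EI  [x>a] with R_A=19/12, M_A=19/3 = ((19/12)·12²/2 - (19/3)·12 - 19·(12-(32/3)))/2000 = 19/3000 rad
Load 2 — triangular load w₀=-5 kN/m (0→w₀ over full span):
  θ_2 = -w₀(2x(L-x)(L-2x)(x+2L)+x²(L-x)²)/(120LEI) = -(-5)·(2·12·(16-12)·(16-2·12)·(12+2·16)+12²·(16-12)²)/(120·16·2000) = -41/1000 rad
Load 3 — point force P=2 kN at a=4 m (b=L-a=12):
  θ_3 = Pa²(L-x)(2bL-(3b+a)(L-x))/(2L³EI)  [x>a] = 2·4²·(16-12)·(2·12·16-(3·12+4)·(16-12))/(2·16³·2000) = 7/4000 rad
Load 4 — applied couple M₀=-17 kN·m at a=48/5 m (b=L-a=32/5):
  θ_4 = (R_Ax²/2 - M_Ax - M₀(x-a))/EI  [x>a] with R_A=-153/100, M_A=-136/25 = ((-153/100)·12²/2 - (-136/25)·12 - (-17)·(12-(48/5)))/2000 = -51/25000 rad
Superposition: θ = Σ θ_i = -10487/300000 rad ≈ -0.034957 rad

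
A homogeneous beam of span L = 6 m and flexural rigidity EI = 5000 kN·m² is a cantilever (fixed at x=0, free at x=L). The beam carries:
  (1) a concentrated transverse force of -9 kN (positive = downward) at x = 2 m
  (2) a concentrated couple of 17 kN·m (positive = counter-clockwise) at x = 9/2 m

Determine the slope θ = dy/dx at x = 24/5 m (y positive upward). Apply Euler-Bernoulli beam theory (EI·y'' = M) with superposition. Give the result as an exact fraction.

Load 1 — point force P=-9 kN at a=2 m (b=L-a=4):
  θ_1 = -Pa²/(2EI)  [x>a] = -(-9)·2²/(2·5000) = 9/2500 rad
Load 2 — applied couple M₀=17 kN·m at a=9/2 m (b=L-a=3/2):
  θ_2 = M₀a/EI  [x>a] = 17·(9/2)/5000 = 153/10000 rad
Superposition: θ = Σ θ_i = 189/10000 rad ≈ 0.018900 rad

θ(24/5) = 189/10000 rad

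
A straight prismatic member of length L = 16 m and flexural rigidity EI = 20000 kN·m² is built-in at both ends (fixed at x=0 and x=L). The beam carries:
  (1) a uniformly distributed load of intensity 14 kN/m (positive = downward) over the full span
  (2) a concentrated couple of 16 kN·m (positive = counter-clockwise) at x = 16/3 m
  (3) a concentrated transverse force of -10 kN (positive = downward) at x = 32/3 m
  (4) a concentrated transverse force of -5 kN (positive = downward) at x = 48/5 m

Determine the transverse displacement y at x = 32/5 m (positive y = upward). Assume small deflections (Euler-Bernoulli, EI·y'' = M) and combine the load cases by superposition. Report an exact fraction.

y(32/5) = -15369536/158203125 m

Load 1 — uniform load w=14 kN/m over full span:
  y_1 = -wx²(L-x)²/(24EI) = -14·(32/5)²·(16-(32/5))²/(24·20000) = -43008/390625 m
Load 2 — applied couple M₀=16 kN·m at a=16/3 m (b=L-a=32/3):
  y_2 = (R_Ax³/6 - M_Ax²/2 - M₀(x-a)²/2)/EI  [x>a] with R_A=4/3, M_A=0 = ((4/3)·(32/5)³/6 - 0·(32/5)²/2 - 16·((32/5)-(16/3))²/2)/20000 = 192/78125 m
Load 3 — point force P=-10 kN at a=32/3 m (b=L-a=16/3):
  y_3 = -Pb²x²(3aL-(3a+b)x)/(6L³EI)  [x≤a] = -(-10)·(16/3)²·(32/5)²·(3·(32/3)·16-(3·(32/3)+(16/3))·(32/5))/(6·16³·20000) = 8192/1265625 m
Load 4 — point force P=-5 kN at a=48/5 m (b=L-a=32/5):
  y_4 = -Pb²x²(3aL-(3a+b)x)/(6L³EI)  [x≤a] = -(-5)·(32/5)²·(32/5)²·(3·(48/5)·16-(3·(48/5)+(32/5))·(32/5))/(6·16³·20000) = 23552/5859375 m
Superposition: y = Σ y_i = -15369536/158203125 m ≈ -0.097151 m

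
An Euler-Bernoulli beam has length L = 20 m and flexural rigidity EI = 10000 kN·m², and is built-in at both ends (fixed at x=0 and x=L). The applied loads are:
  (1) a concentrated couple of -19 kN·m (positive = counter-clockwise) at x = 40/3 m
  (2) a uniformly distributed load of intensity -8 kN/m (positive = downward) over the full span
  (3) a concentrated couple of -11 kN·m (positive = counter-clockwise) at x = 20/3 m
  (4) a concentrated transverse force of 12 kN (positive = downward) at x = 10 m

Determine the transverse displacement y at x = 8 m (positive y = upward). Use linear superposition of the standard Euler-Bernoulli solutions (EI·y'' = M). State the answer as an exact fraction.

Load 1 — applied couple M₀=-19 kN·m at a=40/3 m (b=L-a=20/3):
  y_1 = (R_Ax³/6 - M_Ax²/2)/EI  [x≤a] with R_A=-19/15, M_A=-19/3 = ((-19/15)·8³/6 - (-19/3)·8²/2)/10000 = 266/28125 m
Load 2 — uniform load w=-8 kN/m over full span:
  y_2 = -wx²(L-x)²/(24EI) = -(-8)·8²·(20-8)²/(24·10000) = 192/625 m
Load 3 — applied couple M₀=-11 kN·m at a=20/3 m (b=L-a=40/3):
  y_3 = (R_Ax³/6 - M_Ax²/2 - M₀(x-a)²/2)/EI  [x>a] with R_A=-11/15, M_A=0 = ((-11/15)·8³/6 - 0·8²/2 - (-11)·(8-(20/3))²/2)/10000 = -33/6250 m
Load 4 — point force P=12 kN at a=10 m (b=L-a=10):
  y_4 = -Pb²x²(3aL-(3a+b)x)/(6L³EI)  [x≤a] = -12·10²·8²·(3·10·20-(3·10+10)·8)/(6·20³·10000) = -28/625 m
Superposition: y = Σ y_i = 2999/11250 m ≈ 0.266578 m

y(8) = 2999/11250 m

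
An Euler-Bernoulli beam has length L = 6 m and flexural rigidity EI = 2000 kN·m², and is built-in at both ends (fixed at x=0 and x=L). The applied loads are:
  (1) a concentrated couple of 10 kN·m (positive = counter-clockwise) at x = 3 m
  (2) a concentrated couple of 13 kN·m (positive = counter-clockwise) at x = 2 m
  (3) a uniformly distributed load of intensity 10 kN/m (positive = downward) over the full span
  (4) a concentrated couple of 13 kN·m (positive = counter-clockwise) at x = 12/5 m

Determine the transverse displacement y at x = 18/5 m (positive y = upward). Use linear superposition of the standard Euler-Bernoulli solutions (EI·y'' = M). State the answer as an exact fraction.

y(18/5) = -14881/1562500 m

Load 1 — applied couple M₀=10 kN·m at a=3 m (b=L-a=3):
  y_1 = (R_Ax³/6 - M_Ax²/2 - M₀(x-a)²/2)/EI  [x>a] with R_A=5/2, M_A=5/2 = ((5/2)·(18/5)³/6 - (5/2)·(18/5)²/2 - 10·((18/5)-3)²/2)/2000 = 9/12500 m
Load 2 — applied couple M₀=13 kN·m at a=2 m (b=L-a=4):
  y_2 = (R_Ax³/6 - M_Ax²/2 - M₀(x-a)²/2)/EI  [x>a] with R_A=26/9, M_A=0 = ((26/9)·(18/5)³/6 - 0·(18/5)²/2 - 13·((18/5)-2)²/2)/2000 = 91/31250 m
Load 3 — uniform load w=10 kN/m over full span:
  y_3 = -wx²(L-x)²/(24EI) = -10·(18/5)²·(6-(18/5))²/(24·2000) = -243/15625 m
Load 4 — applied couple M₀=13 kN·m at a=12/5 m (b=L-a=18/5):
  y_4 = (R_Ax³/6 - M_Ax²/2 - M₀(x-a)²/2)/EI  [x>a] with R_A=78/25, M_A=39/25 = ((78/25)·(18/5)³/6 - (39/25)·(18/5)²/2 - 13·((18/5)-(12/5))²/2)/2000 = 936/390625 m
Superposition: y = Σ y_i = -14881/1562500 m ≈ -0.009524 m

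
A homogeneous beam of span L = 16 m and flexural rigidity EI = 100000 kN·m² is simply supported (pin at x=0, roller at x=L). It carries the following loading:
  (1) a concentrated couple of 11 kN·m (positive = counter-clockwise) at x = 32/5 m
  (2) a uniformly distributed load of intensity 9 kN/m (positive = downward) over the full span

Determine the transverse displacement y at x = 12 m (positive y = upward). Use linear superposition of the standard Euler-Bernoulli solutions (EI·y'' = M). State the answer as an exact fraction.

Load 1 — applied couple M₀=11 kN·m at a=32/5 m (b=L-a=48/5):
  y_1 = (M₀x³/(6L)-M₀(x-a)²/2+C₁x)/EI  [x>a] with C₁=M₀(3b²-L²)/(6L)=176/75 = (11·12³/(6·16)-11·(12-(32/5))²/2+(176/75)·12)/100000 = 671/1250000 m
Load 2 — uniform load w=9 kN/m over full span:
  y_2 = -wx(L³-2Lx²+x³)/(24EI) = -9·12·(16³-2·16·12²+12³)/(24·100000) = -171/3125 m
Superposition: y = Σ y_i = -67729/1250000 m ≈ -0.054183 m

y(12) = -67729/1250000 m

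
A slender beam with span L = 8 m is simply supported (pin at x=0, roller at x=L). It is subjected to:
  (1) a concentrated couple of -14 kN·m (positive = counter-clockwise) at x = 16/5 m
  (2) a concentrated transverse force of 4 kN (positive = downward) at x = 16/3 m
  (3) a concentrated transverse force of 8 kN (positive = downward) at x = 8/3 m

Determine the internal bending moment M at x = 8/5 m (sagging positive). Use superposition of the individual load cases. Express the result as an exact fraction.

M(8/5) = 118/15 kN·m

Load 1 — applied couple M₀=-14 kN·m at a=16/5 m (b=L-a=24/5):
  M_1 = M₀x/L  [x≤a] = (-14)·(8/5)/8 = -14/5 kN·m
Load 2 — point force P=4 kN at a=16/3 m (b=L-a=8/3):
  M_2 = Pbx/L  [x≤a] = 4·(8/3)·(8/5)/8 = 32/15 kN·m
Load 3 — point force P=8 kN at a=8/3 m (b=L-a=16/3):
  M_3 = Pbx/L  [x≤a] = 8·(16/3)·(8/5)/8 = 128/15 kN·m
Superposition: M = Σ M_i = 118/15 kN·m ≈ 7.866667 kN·m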